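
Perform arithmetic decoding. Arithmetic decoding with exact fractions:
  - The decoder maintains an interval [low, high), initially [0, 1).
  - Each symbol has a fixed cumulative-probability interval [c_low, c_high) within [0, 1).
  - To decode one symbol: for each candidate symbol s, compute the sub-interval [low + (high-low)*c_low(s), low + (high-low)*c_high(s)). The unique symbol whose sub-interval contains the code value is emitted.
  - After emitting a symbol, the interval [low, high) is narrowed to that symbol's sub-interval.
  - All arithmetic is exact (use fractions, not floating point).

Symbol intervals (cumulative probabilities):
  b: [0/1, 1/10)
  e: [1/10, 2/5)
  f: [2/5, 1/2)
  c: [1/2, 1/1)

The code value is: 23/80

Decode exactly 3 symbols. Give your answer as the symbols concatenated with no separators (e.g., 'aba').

Answer: ece

Derivation:
Step 1: interval [0/1, 1/1), width = 1/1 - 0/1 = 1/1
  'b': [0/1 + 1/1*0/1, 0/1 + 1/1*1/10) = [0/1, 1/10)
  'e': [0/1 + 1/1*1/10, 0/1 + 1/1*2/5) = [1/10, 2/5) <- contains code 23/80
  'f': [0/1 + 1/1*2/5, 0/1 + 1/1*1/2) = [2/5, 1/2)
  'c': [0/1 + 1/1*1/2, 0/1 + 1/1*1/1) = [1/2, 1/1)
  emit 'e', narrow to [1/10, 2/5)
Step 2: interval [1/10, 2/5), width = 2/5 - 1/10 = 3/10
  'b': [1/10 + 3/10*0/1, 1/10 + 3/10*1/10) = [1/10, 13/100)
  'e': [1/10 + 3/10*1/10, 1/10 + 3/10*2/5) = [13/100, 11/50)
  'f': [1/10 + 3/10*2/5, 1/10 + 3/10*1/2) = [11/50, 1/4)
  'c': [1/10 + 3/10*1/2, 1/10 + 3/10*1/1) = [1/4, 2/5) <- contains code 23/80
  emit 'c', narrow to [1/4, 2/5)
Step 3: interval [1/4, 2/5), width = 2/5 - 1/4 = 3/20
  'b': [1/4 + 3/20*0/1, 1/4 + 3/20*1/10) = [1/4, 53/200)
  'e': [1/4 + 3/20*1/10, 1/4 + 3/20*2/5) = [53/200, 31/100) <- contains code 23/80
  'f': [1/4 + 3/20*2/5, 1/4 + 3/20*1/2) = [31/100, 13/40)
  'c': [1/4 + 3/20*1/2, 1/4 + 3/20*1/1) = [13/40, 2/5)
  emit 'e', narrow to [53/200, 31/100)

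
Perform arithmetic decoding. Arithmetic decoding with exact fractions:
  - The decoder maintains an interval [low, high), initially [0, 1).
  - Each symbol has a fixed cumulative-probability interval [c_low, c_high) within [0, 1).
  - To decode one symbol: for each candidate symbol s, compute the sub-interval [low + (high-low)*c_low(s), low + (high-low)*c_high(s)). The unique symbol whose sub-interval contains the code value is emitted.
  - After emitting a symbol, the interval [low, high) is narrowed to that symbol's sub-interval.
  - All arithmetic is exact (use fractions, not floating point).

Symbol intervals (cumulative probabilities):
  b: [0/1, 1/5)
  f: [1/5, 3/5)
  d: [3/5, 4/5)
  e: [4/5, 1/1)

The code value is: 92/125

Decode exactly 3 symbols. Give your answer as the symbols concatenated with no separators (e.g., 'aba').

Answer: ddf

Derivation:
Step 1: interval [0/1, 1/1), width = 1/1 - 0/1 = 1/1
  'b': [0/1 + 1/1*0/1, 0/1 + 1/1*1/5) = [0/1, 1/5)
  'f': [0/1 + 1/1*1/5, 0/1 + 1/1*3/5) = [1/5, 3/5)
  'd': [0/1 + 1/1*3/5, 0/1 + 1/1*4/5) = [3/5, 4/5) <- contains code 92/125
  'e': [0/1 + 1/1*4/5, 0/1 + 1/1*1/1) = [4/5, 1/1)
  emit 'd', narrow to [3/5, 4/5)
Step 2: interval [3/5, 4/5), width = 4/5 - 3/5 = 1/5
  'b': [3/5 + 1/5*0/1, 3/5 + 1/5*1/5) = [3/5, 16/25)
  'f': [3/5 + 1/5*1/5, 3/5 + 1/5*3/5) = [16/25, 18/25)
  'd': [3/5 + 1/5*3/5, 3/5 + 1/5*4/5) = [18/25, 19/25) <- contains code 92/125
  'e': [3/5 + 1/5*4/5, 3/5 + 1/5*1/1) = [19/25, 4/5)
  emit 'd', narrow to [18/25, 19/25)
Step 3: interval [18/25, 19/25), width = 19/25 - 18/25 = 1/25
  'b': [18/25 + 1/25*0/1, 18/25 + 1/25*1/5) = [18/25, 91/125)
  'f': [18/25 + 1/25*1/5, 18/25 + 1/25*3/5) = [91/125, 93/125) <- contains code 92/125
  'd': [18/25 + 1/25*3/5, 18/25 + 1/25*4/5) = [93/125, 94/125)
  'e': [18/25 + 1/25*4/5, 18/25 + 1/25*1/1) = [94/125, 19/25)
  emit 'f', narrow to [91/125, 93/125)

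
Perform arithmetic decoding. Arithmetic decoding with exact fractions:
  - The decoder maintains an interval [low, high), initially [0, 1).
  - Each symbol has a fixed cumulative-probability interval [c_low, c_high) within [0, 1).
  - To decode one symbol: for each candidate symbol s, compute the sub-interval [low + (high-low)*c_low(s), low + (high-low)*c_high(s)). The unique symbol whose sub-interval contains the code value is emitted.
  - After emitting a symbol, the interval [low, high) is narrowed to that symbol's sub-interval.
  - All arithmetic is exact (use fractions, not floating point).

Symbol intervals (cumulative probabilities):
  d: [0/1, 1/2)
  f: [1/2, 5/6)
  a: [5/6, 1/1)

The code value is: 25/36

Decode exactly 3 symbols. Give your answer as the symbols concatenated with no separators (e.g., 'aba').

Answer: ffd

Derivation:
Step 1: interval [0/1, 1/1), width = 1/1 - 0/1 = 1/1
  'd': [0/1 + 1/1*0/1, 0/1 + 1/1*1/2) = [0/1, 1/2)
  'f': [0/1 + 1/1*1/2, 0/1 + 1/1*5/6) = [1/2, 5/6) <- contains code 25/36
  'a': [0/1 + 1/1*5/6, 0/1 + 1/1*1/1) = [5/6, 1/1)
  emit 'f', narrow to [1/2, 5/6)
Step 2: interval [1/2, 5/6), width = 5/6 - 1/2 = 1/3
  'd': [1/2 + 1/3*0/1, 1/2 + 1/3*1/2) = [1/2, 2/3)
  'f': [1/2 + 1/3*1/2, 1/2 + 1/3*5/6) = [2/3, 7/9) <- contains code 25/36
  'a': [1/2 + 1/3*5/6, 1/2 + 1/3*1/1) = [7/9, 5/6)
  emit 'f', narrow to [2/3, 7/9)
Step 3: interval [2/3, 7/9), width = 7/9 - 2/3 = 1/9
  'd': [2/3 + 1/9*0/1, 2/3 + 1/9*1/2) = [2/3, 13/18) <- contains code 25/36
  'f': [2/3 + 1/9*1/2, 2/3 + 1/9*5/6) = [13/18, 41/54)
  'a': [2/3 + 1/9*5/6, 2/3 + 1/9*1/1) = [41/54, 7/9)
  emit 'd', narrow to [2/3, 13/18)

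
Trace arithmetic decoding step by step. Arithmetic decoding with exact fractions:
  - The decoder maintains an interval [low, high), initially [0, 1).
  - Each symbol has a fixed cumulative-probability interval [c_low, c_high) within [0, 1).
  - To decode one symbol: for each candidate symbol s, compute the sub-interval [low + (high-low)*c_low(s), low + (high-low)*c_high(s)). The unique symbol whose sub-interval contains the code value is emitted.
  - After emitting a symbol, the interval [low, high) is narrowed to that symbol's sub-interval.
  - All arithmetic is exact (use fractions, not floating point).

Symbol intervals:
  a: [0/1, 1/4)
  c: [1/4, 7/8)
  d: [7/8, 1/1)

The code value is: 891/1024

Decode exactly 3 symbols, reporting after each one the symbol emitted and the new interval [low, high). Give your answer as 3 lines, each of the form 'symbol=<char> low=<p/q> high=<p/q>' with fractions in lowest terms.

Step 1: interval [0/1, 1/1), width = 1/1 - 0/1 = 1/1
  'a': [0/1 + 1/1*0/1, 0/1 + 1/1*1/4) = [0/1, 1/4)
  'c': [0/1 + 1/1*1/4, 0/1 + 1/1*7/8) = [1/4, 7/8) <- contains code 891/1024
  'd': [0/1 + 1/1*7/8, 0/1 + 1/1*1/1) = [7/8, 1/1)
  emit 'c', narrow to [1/4, 7/8)
Step 2: interval [1/4, 7/8), width = 7/8 - 1/4 = 5/8
  'a': [1/4 + 5/8*0/1, 1/4 + 5/8*1/4) = [1/4, 13/32)
  'c': [1/4 + 5/8*1/4, 1/4 + 5/8*7/8) = [13/32, 51/64)
  'd': [1/4 + 5/8*7/8, 1/4 + 5/8*1/1) = [51/64, 7/8) <- contains code 891/1024
  emit 'd', narrow to [51/64, 7/8)
Step 3: interval [51/64, 7/8), width = 7/8 - 51/64 = 5/64
  'a': [51/64 + 5/64*0/1, 51/64 + 5/64*1/4) = [51/64, 209/256)
  'c': [51/64 + 5/64*1/4, 51/64 + 5/64*7/8) = [209/256, 443/512)
  'd': [51/64 + 5/64*7/8, 51/64 + 5/64*1/1) = [443/512, 7/8) <- contains code 891/1024
  emit 'd', narrow to [443/512, 7/8)

Answer: symbol=c low=1/4 high=7/8
symbol=d low=51/64 high=7/8
symbol=d low=443/512 high=7/8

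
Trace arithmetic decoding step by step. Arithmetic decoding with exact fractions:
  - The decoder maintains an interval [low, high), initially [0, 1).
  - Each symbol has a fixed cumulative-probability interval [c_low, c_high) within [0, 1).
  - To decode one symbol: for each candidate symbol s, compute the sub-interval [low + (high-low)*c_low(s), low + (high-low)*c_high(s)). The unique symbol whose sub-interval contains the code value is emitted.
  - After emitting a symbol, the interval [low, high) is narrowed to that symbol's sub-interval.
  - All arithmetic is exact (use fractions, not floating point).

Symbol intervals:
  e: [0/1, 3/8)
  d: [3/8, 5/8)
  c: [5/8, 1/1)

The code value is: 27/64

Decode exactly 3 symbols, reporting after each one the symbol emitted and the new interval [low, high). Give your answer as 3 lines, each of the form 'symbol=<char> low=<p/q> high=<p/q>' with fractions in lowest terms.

Step 1: interval [0/1, 1/1), width = 1/1 - 0/1 = 1/1
  'e': [0/1 + 1/1*0/1, 0/1 + 1/1*3/8) = [0/1, 3/8)
  'd': [0/1 + 1/1*3/8, 0/1 + 1/1*5/8) = [3/8, 5/8) <- contains code 27/64
  'c': [0/1 + 1/1*5/8, 0/1 + 1/1*1/1) = [5/8, 1/1)
  emit 'd', narrow to [3/8, 5/8)
Step 2: interval [3/8, 5/8), width = 5/8 - 3/8 = 1/4
  'e': [3/8 + 1/4*0/1, 3/8 + 1/4*3/8) = [3/8, 15/32) <- contains code 27/64
  'd': [3/8 + 1/4*3/8, 3/8 + 1/4*5/8) = [15/32, 17/32)
  'c': [3/8 + 1/4*5/8, 3/8 + 1/4*1/1) = [17/32, 5/8)
  emit 'e', narrow to [3/8, 15/32)
Step 3: interval [3/8, 15/32), width = 15/32 - 3/8 = 3/32
  'e': [3/8 + 3/32*0/1, 3/8 + 3/32*3/8) = [3/8, 105/256)
  'd': [3/8 + 3/32*3/8, 3/8 + 3/32*5/8) = [105/256, 111/256) <- contains code 27/64
  'c': [3/8 + 3/32*5/8, 3/8 + 3/32*1/1) = [111/256, 15/32)
  emit 'd', narrow to [105/256, 111/256)

Answer: symbol=d low=3/8 high=5/8
symbol=e low=3/8 high=15/32
symbol=d low=105/256 high=111/256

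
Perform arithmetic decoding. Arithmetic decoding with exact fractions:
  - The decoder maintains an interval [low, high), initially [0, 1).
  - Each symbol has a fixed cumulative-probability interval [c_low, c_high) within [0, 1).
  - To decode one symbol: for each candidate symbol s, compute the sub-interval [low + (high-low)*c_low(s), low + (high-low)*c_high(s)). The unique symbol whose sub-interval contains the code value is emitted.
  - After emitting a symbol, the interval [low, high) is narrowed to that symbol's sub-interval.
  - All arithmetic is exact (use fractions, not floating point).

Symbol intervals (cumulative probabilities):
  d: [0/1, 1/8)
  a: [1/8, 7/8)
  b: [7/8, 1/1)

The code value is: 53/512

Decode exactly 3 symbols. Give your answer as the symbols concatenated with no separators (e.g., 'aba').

Step 1: interval [0/1, 1/1), width = 1/1 - 0/1 = 1/1
  'd': [0/1 + 1/1*0/1, 0/1 + 1/1*1/8) = [0/1, 1/8) <- contains code 53/512
  'a': [0/1 + 1/1*1/8, 0/1 + 1/1*7/8) = [1/8, 7/8)
  'b': [0/1 + 1/1*7/8, 0/1 + 1/1*1/1) = [7/8, 1/1)
  emit 'd', narrow to [0/1, 1/8)
Step 2: interval [0/1, 1/8), width = 1/8 - 0/1 = 1/8
  'd': [0/1 + 1/8*0/1, 0/1 + 1/8*1/8) = [0/1, 1/64)
  'a': [0/1 + 1/8*1/8, 0/1 + 1/8*7/8) = [1/64, 7/64) <- contains code 53/512
  'b': [0/1 + 1/8*7/8, 0/1 + 1/8*1/1) = [7/64, 1/8)
  emit 'a', narrow to [1/64, 7/64)
Step 3: interval [1/64, 7/64), width = 7/64 - 1/64 = 3/32
  'd': [1/64 + 3/32*0/1, 1/64 + 3/32*1/8) = [1/64, 7/256)
  'a': [1/64 + 3/32*1/8, 1/64 + 3/32*7/8) = [7/256, 25/256)
  'b': [1/64 + 3/32*7/8, 1/64 + 3/32*1/1) = [25/256, 7/64) <- contains code 53/512
  emit 'b', narrow to [25/256, 7/64)

Answer: dab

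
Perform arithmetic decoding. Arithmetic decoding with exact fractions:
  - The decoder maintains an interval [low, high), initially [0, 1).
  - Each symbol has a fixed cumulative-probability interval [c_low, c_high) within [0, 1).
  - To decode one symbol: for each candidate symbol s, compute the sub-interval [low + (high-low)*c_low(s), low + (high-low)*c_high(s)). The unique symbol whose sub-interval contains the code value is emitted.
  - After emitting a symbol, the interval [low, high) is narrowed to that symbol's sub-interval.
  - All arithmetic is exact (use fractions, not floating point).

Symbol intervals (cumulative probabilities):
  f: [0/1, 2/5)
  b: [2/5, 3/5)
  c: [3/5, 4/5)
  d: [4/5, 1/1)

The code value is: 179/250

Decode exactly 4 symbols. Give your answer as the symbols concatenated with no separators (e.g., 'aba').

Answer: cbdb

Derivation:
Step 1: interval [0/1, 1/1), width = 1/1 - 0/1 = 1/1
  'f': [0/1 + 1/1*0/1, 0/1 + 1/1*2/5) = [0/1, 2/5)
  'b': [0/1 + 1/1*2/5, 0/1 + 1/1*3/5) = [2/5, 3/5)
  'c': [0/1 + 1/1*3/5, 0/1 + 1/1*4/5) = [3/5, 4/5) <- contains code 179/250
  'd': [0/1 + 1/1*4/5, 0/1 + 1/1*1/1) = [4/5, 1/1)
  emit 'c', narrow to [3/5, 4/5)
Step 2: interval [3/5, 4/5), width = 4/5 - 3/5 = 1/5
  'f': [3/5 + 1/5*0/1, 3/5 + 1/5*2/5) = [3/5, 17/25)
  'b': [3/5 + 1/5*2/5, 3/5 + 1/5*3/5) = [17/25, 18/25) <- contains code 179/250
  'c': [3/5 + 1/5*3/5, 3/5 + 1/5*4/5) = [18/25, 19/25)
  'd': [3/5 + 1/5*4/5, 3/5 + 1/5*1/1) = [19/25, 4/5)
  emit 'b', narrow to [17/25, 18/25)
Step 3: interval [17/25, 18/25), width = 18/25 - 17/25 = 1/25
  'f': [17/25 + 1/25*0/1, 17/25 + 1/25*2/5) = [17/25, 87/125)
  'b': [17/25 + 1/25*2/5, 17/25 + 1/25*3/5) = [87/125, 88/125)
  'c': [17/25 + 1/25*3/5, 17/25 + 1/25*4/5) = [88/125, 89/125)
  'd': [17/25 + 1/25*4/5, 17/25 + 1/25*1/1) = [89/125, 18/25) <- contains code 179/250
  emit 'd', narrow to [89/125, 18/25)
Step 4: interval [89/125, 18/25), width = 18/25 - 89/125 = 1/125
  'f': [89/125 + 1/125*0/1, 89/125 + 1/125*2/5) = [89/125, 447/625)
  'b': [89/125 + 1/125*2/5, 89/125 + 1/125*3/5) = [447/625, 448/625) <- contains code 179/250
  'c': [89/125 + 1/125*3/5, 89/125 + 1/125*4/5) = [448/625, 449/625)
  'd': [89/125 + 1/125*4/5, 89/125 + 1/125*1/1) = [449/625, 18/25)
  emit 'b', narrow to [447/625, 448/625)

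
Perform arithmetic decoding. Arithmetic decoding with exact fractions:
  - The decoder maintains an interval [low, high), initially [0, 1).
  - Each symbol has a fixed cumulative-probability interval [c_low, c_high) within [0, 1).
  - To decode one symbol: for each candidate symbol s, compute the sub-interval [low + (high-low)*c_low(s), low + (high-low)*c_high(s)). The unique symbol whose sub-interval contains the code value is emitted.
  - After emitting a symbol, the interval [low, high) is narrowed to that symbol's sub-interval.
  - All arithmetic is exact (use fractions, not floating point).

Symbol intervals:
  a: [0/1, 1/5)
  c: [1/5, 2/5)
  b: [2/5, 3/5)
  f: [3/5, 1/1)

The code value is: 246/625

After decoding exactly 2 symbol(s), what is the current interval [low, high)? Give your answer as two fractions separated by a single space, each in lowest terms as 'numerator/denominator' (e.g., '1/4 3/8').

Answer: 8/25 2/5

Derivation:
Step 1: interval [0/1, 1/1), width = 1/1 - 0/1 = 1/1
  'a': [0/1 + 1/1*0/1, 0/1 + 1/1*1/5) = [0/1, 1/5)
  'c': [0/1 + 1/1*1/5, 0/1 + 1/1*2/5) = [1/5, 2/5) <- contains code 246/625
  'b': [0/1 + 1/1*2/5, 0/1 + 1/1*3/5) = [2/5, 3/5)
  'f': [0/1 + 1/1*3/5, 0/1 + 1/1*1/1) = [3/5, 1/1)
  emit 'c', narrow to [1/5, 2/5)
Step 2: interval [1/5, 2/5), width = 2/5 - 1/5 = 1/5
  'a': [1/5 + 1/5*0/1, 1/5 + 1/5*1/5) = [1/5, 6/25)
  'c': [1/5 + 1/5*1/5, 1/5 + 1/5*2/5) = [6/25, 7/25)
  'b': [1/5 + 1/5*2/5, 1/5 + 1/5*3/5) = [7/25, 8/25)
  'f': [1/5 + 1/5*3/5, 1/5 + 1/5*1/1) = [8/25, 2/5) <- contains code 246/625
  emit 'f', narrow to [8/25, 2/5)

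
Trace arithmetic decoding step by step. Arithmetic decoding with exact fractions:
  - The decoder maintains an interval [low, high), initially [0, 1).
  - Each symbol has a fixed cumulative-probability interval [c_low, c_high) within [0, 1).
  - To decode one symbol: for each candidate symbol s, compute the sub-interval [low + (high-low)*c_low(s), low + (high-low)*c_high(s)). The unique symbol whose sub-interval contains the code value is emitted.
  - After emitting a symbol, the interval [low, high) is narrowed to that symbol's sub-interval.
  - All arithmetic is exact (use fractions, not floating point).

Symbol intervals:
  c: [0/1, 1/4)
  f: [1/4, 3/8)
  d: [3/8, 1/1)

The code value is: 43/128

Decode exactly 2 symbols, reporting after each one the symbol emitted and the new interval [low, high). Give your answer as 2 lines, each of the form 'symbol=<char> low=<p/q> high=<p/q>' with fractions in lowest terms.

Step 1: interval [0/1, 1/1), width = 1/1 - 0/1 = 1/1
  'c': [0/1 + 1/1*0/1, 0/1 + 1/1*1/4) = [0/1, 1/4)
  'f': [0/1 + 1/1*1/4, 0/1 + 1/1*3/8) = [1/4, 3/8) <- contains code 43/128
  'd': [0/1 + 1/1*3/8, 0/1 + 1/1*1/1) = [3/8, 1/1)
  emit 'f', narrow to [1/4, 3/8)
Step 2: interval [1/4, 3/8), width = 3/8 - 1/4 = 1/8
  'c': [1/4 + 1/8*0/1, 1/4 + 1/8*1/4) = [1/4, 9/32)
  'f': [1/4 + 1/8*1/4, 1/4 + 1/8*3/8) = [9/32, 19/64)
  'd': [1/4 + 1/8*3/8, 1/4 + 1/8*1/1) = [19/64, 3/8) <- contains code 43/128
  emit 'd', narrow to [19/64, 3/8)

Answer: symbol=f low=1/4 high=3/8
symbol=d low=19/64 high=3/8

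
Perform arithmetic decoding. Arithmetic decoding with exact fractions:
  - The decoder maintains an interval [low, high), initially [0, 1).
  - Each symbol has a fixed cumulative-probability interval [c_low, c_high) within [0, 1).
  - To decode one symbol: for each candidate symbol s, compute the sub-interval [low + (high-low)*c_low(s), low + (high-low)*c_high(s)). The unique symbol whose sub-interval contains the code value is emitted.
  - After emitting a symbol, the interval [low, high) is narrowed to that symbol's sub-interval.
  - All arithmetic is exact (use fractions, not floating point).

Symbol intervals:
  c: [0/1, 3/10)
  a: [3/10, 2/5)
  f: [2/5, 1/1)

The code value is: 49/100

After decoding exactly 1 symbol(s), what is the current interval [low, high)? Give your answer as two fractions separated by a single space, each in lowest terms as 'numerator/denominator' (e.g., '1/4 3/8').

Answer: 2/5 1/1

Derivation:
Step 1: interval [0/1, 1/1), width = 1/1 - 0/1 = 1/1
  'c': [0/1 + 1/1*0/1, 0/1 + 1/1*3/10) = [0/1, 3/10)
  'a': [0/1 + 1/1*3/10, 0/1 + 1/1*2/5) = [3/10, 2/5)
  'f': [0/1 + 1/1*2/5, 0/1 + 1/1*1/1) = [2/5, 1/1) <- contains code 49/100
  emit 'f', narrow to [2/5, 1/1)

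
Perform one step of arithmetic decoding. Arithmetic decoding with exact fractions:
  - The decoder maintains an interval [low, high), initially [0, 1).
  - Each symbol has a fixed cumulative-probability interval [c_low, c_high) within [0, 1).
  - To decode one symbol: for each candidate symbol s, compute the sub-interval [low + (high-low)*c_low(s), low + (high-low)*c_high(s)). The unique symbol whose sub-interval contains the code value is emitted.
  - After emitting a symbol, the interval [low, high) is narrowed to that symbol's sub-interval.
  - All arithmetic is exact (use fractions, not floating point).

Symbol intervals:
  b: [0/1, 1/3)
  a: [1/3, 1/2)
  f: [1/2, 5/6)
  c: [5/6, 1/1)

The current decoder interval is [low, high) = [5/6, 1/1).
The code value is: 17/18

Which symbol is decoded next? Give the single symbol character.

Interval width = high − low = 1/1 − 5/6 = 1/6
Scaled code = (code − low) / width = (17/18 − 5/6) / 1/6 = 2/3
  b: [0/1, 1/3) 
  a: [1/3, 1/2) 
  f: [1/2, 5/6) ← scaled code falls here ✓
  c: [5/6, 1/1) 

Answer: f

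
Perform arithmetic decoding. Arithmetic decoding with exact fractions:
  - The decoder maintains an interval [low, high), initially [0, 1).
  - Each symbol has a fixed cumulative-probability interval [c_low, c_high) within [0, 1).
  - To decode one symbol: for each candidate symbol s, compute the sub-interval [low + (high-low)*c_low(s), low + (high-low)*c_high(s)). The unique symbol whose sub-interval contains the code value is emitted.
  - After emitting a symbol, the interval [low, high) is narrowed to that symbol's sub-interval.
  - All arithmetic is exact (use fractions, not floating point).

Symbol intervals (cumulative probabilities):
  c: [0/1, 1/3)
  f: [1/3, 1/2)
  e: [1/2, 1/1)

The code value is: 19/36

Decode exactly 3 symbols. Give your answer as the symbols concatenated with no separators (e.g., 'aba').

Answer: ecc

Derivation:
Step 1: interval [0/1, 1/1), width = 1/1 - 0/1 = 1/1
  'c': [0/1 + 1/1*0/1, 0/1 + 1/1*1/3) = [0/1, 1/3)
  'f': [0/1 + 1/1*1/3, 0/1 + 1/1*1/2) = [1/3, 1/2)
  'e': [0/1 + 1/1*1/2, 0/1 + 1/1*1/1) = [1/2, 1/1) <- contains code 19/36
  emit 'e', narrow to [1/2, 1/1)
Step 2: interval [1/2, 1/1), width = 1/1 - 1/2 = 1/2
  'c': [1/2 + 1/2*0/1, 1/2 + 1/2*1/3) = [1/2, 2/3) <- contains code 19/36
  'f': [1/2 + 1/2*1/3, 1/2 + 1/2*1/2) = [2/3, 3/4)
  'e': [1/2 + 1/2*1/2, 1/2 + 1/2*1/1) = [3/4, 1/1)
  emit 'c', narrow to [1/2, 2/3)
Step 3: interval [1/2, 2/3), width = 2/3 - 1/2 = 1/6
  'c': [1/2 + 1/6*0/1, 1/2 + 1/6*1/3) = [1/2, 5/9) <- contains code 19/36
  'f': [1/2 + 1/6*1/3, 1/2 + 1/6*1/2) = [5/9, 7/12)
  'e': [1/2 + 1/6*1/2, 1/2 + 1/6*1/1) = [7/12, 2/3)
  emit 'c', narrow to [1/2, 5/9)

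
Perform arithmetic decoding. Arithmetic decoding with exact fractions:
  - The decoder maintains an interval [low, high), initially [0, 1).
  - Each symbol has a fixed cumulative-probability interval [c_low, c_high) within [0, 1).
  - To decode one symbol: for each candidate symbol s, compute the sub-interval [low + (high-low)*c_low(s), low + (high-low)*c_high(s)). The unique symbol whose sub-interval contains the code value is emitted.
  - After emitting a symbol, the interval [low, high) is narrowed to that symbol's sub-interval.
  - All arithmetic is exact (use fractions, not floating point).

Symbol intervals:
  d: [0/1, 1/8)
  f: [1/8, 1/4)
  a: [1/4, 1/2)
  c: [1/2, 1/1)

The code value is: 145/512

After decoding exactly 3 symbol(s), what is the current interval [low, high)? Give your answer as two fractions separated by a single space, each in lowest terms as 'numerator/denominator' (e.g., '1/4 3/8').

Answer: 9/32 73/256

Derivation:
Step 1: interval [0/1, 1/1), width = 1/1 - 0/1 = 1/1
  'd': [0/1 + 1/1*0/1, 0/1 + 1/1*1/8) = [0/1, 1/8)
  'f': [0/1 + 1/1*1/8, 0/1 + 1/1*1/4) = [1/8, 1/4)
  'a': [0/1 + 1/1*1/4, 0/1 + 1/1*1/2) = [1/4, 1/2) <- contains code 145/512
  'c': [0/1 + 1/1*1/2, 0/1 + 1/1*1/1) = [1/2, 1/1)
  emit 'a', narrow to [1/4, 1/2)
Step 2: interval [1/4, 1/2), width = 1/2 - 1/4 = 1/4
  'd': [1/4 + 1/4*0/1, 1/4 + 1/4*1/8) = [1/4, 9/32)
  'f': [1/4 + 1/4*1/8, 1/4 + 1/4*1/4) = [9/32, 5/16) <- contains code 145/512
  'a': [1/4 + 1/4*1/4, 1/4 + 1/4*1/2) = [5/16, 3/8)
  'c': [1/4 + 1/4*1/2, 1/4 + 1/4*1/1) = [3/8, 1/2)
  emit 'f', narrow to [9/32, 5/16)
Step 3: interval [9/32, 5/16), width = 5/16 - 9/32 = 1/32
  'd': [9/32 + 1/32*0/1, 9/32 + 1/32*1/8) = [9/32, 73/256) <- contains code 145/512
  'f': [9/32 + 1/32*1/8, 9/32 + 1/32*1/4) = [73/256, 37/128)
  'a': [9/32 + 1/32*1/4, 9/32 + 1/32*1/2) = [37/128, 19/64)
  'c': [9/32 + 1/32*1/2, 9/32 + 1/32*1/1) = [19/64, 5/16)
  emit 'd', narrow to [9/32, 73/256)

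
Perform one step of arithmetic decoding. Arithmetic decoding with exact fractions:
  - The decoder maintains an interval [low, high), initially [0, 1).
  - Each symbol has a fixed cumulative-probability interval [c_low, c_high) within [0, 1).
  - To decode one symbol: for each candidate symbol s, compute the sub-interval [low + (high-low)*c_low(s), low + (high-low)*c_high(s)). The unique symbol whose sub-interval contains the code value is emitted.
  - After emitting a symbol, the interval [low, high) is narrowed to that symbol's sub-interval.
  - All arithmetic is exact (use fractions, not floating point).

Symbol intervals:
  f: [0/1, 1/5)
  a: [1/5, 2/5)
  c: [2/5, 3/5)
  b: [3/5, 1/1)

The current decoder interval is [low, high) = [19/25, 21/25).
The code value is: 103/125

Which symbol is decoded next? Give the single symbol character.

Answer: b

Derivation:
Interval width = high − low = 21/25 − 19/25 = 2/25
Scaled code = (code − low) / width = (103/125 − 19/25) / 2/25 = 4/5
  f: [0/1, 1/5) 
  a: [1/5, 2/5) 
  c: [2/5, 3/5) 
  b: [3/5, 1/1) ← scaled code falls here ✓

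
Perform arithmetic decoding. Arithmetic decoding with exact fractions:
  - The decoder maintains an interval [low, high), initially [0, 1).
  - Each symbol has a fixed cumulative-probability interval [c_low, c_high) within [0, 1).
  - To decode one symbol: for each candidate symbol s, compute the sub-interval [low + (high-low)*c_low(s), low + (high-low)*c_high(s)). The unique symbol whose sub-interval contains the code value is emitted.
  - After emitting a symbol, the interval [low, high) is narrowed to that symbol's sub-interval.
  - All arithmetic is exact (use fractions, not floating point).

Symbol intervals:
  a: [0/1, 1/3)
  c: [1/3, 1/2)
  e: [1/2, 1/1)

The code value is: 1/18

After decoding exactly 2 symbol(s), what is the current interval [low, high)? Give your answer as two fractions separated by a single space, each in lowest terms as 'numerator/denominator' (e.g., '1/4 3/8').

Step 1: interval [0/1, 1/1), width = 1/1 - 0/1 = 1/1
  'a': [0/1 + 1/1*0/1, 0/1 + 1/1*1/3) = [0/1, 1/3) <- contains code 1/18
  'c': [0/1 + 1/1*1/3, 0/1 + 1/1*1/2) = [1/3, 1/2)
  'e': [0/1 + 1/1*1/2, 0/1 + 1/1*1/1) = [1/2, 1/1)
  emit 'a', narrow to [0/1, 1/3)
Step 2: interval [0/1, 1/3), width = 1/3 - 0/1 = 1/3
  'a': [0/1 + 1/3*0/1, 0/1 + 1/3*1/3) = [0/1, 1/9) <- contains code 1/18
  'c': [0/1 + 1/3*1/3, 0/1 + 1/3*1/2) = [1/9, 1/6)
  'e': [0/1 + 1/3*1/2, 0/1 + 1/3*1/1) = [1/6, 1/3)
  emit 'a', narrow to [0/1, 1/9)

Answer: 0/1 1/9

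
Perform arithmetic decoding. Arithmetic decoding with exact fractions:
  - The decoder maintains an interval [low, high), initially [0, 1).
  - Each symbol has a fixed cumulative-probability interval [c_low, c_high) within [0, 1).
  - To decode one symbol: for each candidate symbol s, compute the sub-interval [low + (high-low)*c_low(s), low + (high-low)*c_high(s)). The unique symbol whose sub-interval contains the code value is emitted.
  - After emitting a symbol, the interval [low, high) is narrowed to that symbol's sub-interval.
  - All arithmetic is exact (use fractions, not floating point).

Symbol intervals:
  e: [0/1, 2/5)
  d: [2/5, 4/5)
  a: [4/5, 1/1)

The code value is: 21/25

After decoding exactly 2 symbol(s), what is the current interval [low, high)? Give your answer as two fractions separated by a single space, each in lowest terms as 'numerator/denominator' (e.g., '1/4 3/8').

Answer: 4/5 22/25

Derivation:
Step 1: interval [0/1, 1/1), width = 1/1 - 0/1 = 1/1
  'e': [0/1 + 1/1*0/1, 0/1 + 1/1*2/5) = [0/1, 2/5)
  'd': [0/1 + 1/1*2/5, 0/1 + 1/1*4/5) = [2/5, 4/5)
  'a': [0/1 + 1/1*4/5, 0/1 + 1/1*1/1) = [4/5, 1/1) <- contains code 21/25
  emit 'a', narrow to [4/5, 1/1)
Step 2: interval [4/5, 1/1), width = 1/1 - 4/5 = 1/5
  'e': [4/5 + 1/5*0/1, 4/5 + 1/5*2/5) = [4/5, 22/25) <- contains code 21/25
  'd': [4/5 + 1/5*2/5, 4/5 + 1/5*4/5) = [22/25, 24/25)
  'a': [4/5 + 1/5*4/5, 4/5 + 1/5*1/1) = [24/25, 1/1)
  emit 'e', narrow to [4/5, 22/25)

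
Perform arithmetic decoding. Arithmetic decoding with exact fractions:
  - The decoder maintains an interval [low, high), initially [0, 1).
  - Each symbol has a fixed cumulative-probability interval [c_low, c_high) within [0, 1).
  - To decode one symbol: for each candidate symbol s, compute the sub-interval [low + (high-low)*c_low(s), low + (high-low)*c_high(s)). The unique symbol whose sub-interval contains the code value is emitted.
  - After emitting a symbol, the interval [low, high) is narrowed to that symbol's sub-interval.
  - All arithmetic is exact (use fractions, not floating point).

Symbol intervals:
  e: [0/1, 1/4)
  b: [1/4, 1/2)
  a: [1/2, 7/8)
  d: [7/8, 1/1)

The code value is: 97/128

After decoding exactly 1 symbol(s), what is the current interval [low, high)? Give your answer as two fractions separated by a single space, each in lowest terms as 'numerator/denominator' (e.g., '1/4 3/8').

Step 1: interval [0/1, 1/1), width = 1/1 - 0/1 = 1/1
  'e': [0/1 + 1/1*0/1, 0/1 + 1/1*1/4) = [0/1, 1/4)
  'b': [0/1 + 1/1*1/4, 0/1 + 1/1*1/2) = [1/4, 1/2)
  'a': [0/1 + 1/1*1/2, 0/1 + 1/1*7/8) = [1/2, 7/8) <- contains code 97/128
  'd': [0/1 + 1/1*7/8, 0/1 + 1/1*1/1) = [7/8, 1/1)
  emit 'a', narrow to [1/2, 7/8)

Answer: 1/2 7/8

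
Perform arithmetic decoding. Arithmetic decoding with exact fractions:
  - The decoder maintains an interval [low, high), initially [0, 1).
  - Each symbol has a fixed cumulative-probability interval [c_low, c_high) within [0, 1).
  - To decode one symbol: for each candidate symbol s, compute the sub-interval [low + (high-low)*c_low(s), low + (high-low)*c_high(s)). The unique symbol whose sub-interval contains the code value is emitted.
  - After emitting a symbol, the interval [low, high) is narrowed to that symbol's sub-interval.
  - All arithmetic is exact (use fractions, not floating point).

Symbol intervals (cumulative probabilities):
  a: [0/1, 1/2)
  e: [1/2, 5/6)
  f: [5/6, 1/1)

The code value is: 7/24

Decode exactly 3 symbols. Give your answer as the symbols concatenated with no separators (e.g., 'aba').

Answer: aea

Derivation:
Step 1: interval [0/1, 1/1), width = 1/1 - 0/1 = 1/1
  'a': [0/1 + 1/1*0/1, 0/1 + 1/1*1/2) = [0/1, 1/2) <- contains code 7/24
  'e': [0/1 + 1/1*1/2, 0/1 + 1/1*5/6) = [1/2, 5/6)
  'f': [0/1 + 1/1*5/6, 0/1 + 1/1*1/1) = [5/6, 1/1)
  emit 'a', narrow to [0/1, 1/2)
Step 2: interval [0/1, 1/2), width = 1/2 - 0/1 = 1/2
  'a': [0/1 + 1/2*0/1, 0/1 + 1/2*1/2) = [0/1, 1/4)
  'e': [0/1 + 1/2*1/2, 0/1 + 1/2*5/6) = [1/4, 5/12) <- contains code 7/24
  'f': [0/1 + 1/2*5/6, 0/1 + 1/2*1/1) = [5/12, 1/2)
  emit 'e', narrow to [1/4, 5/12)
Step 3: interval [1/4, 5/12), width = 5/12 - 1/4 = 1/6
  'a': [1/4 + 1/6*0/1, 1/4 + 1/6*1/2) = [1/4, 1/3) <- contains code 7/24
  'e': [1/4 + 1/6*1/2, 1/4 + 1/6*5/6) = [1/3, 7/18)
  'f': [1/4 + 1/6*5/6, 1/4 + 1/6*1/1) = [7/18, 5/12)
  emit 'a', narrow to [1/4, 1/3)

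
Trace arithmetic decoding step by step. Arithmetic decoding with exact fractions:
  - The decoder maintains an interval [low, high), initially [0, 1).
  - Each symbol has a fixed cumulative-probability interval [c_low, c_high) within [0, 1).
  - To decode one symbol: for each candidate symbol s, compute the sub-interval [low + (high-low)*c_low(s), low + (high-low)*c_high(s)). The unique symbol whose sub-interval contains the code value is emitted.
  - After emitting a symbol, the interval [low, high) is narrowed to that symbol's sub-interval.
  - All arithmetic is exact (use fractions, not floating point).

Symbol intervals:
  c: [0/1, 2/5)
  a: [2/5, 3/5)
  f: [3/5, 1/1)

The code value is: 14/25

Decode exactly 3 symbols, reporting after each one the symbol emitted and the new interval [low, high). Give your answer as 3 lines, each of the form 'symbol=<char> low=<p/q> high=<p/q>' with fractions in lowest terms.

Answer: symbol=a low=2/5 high=3/5
symbol=f low=13/25 high=3/5
symbol=a low=69/125 high=71/125

Derivation:
Step 1: interval [0/1, 1/1), width = 1/1 - 0/1 = 1/1
  'c': [0/1 + 1/1*0/1, 0/1 + 1/1*2/5) = [0/1, 2/5)
  'a': [0/1 + 1/1*2/5, 0/1 + 1/1*3/5) = [2/5, 3/5) <- contains code 14/25
  'f': [0/1 + 1/1*3/5, 0/1 + 1/1*1/1) = [3/5, 1/1)
  emit 'a', narrow to [2/5, 3/5)
Step 2: interval [2/5, 3/5), width = 3/5 - 2/5 = 1/5
  'c': [2/5 + 1/5*0/1, 2/5 + 1/5*2/5) = [2/5, 12/25)
  'a': [2/5 + 1/5*2/5, 2/5 + 1/5*3/5) = [12/25, 13/25)
  'f': [2/5 + 1/5*3/5, 2/5 + 1/5*1/1) = [13/25, 3/5) <- contains code 14/25
  emit 'f', narrow to [13/25, 3/5)
Step 3: interval [13/25, 3/5), width = 3/5 - 13/25 = 2/25
  'c': [13/25 + 2/25*0/1, 13/25 + 2/25*2/5) = [13/25, 69/125)
  'a': [13/25 + 2/25*2/5, 13/25 + 2/25*3/5) = [69/125, 71/125) <- contains code 14/25
  'f': [13/25 + 2/25*3/5, 13/25 + 2/25*1/1) = [71/125, 3/5)
  emit 'a', narrow to [69/125, 71/125)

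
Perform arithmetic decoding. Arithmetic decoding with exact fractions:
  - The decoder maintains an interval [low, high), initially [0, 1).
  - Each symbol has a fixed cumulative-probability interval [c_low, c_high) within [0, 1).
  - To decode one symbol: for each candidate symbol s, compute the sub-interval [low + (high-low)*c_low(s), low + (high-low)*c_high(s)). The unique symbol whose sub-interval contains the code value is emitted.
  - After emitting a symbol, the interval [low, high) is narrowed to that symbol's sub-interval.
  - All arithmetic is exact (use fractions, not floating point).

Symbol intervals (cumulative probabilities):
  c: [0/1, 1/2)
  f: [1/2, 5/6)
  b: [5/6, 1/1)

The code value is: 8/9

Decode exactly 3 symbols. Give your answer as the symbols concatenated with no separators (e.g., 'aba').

Step 1: interval [0/1, 1/1), width = 1/1 - 0/1 = 1/1
  'c': [0/1 + 1/1*0/1, 0/1 + 1/1*1/2) = [0/1, 1/2)
  'f': [0/1 + 1/1*1/2, 0/1 + 1/1*5/6) = [1/2, 5/6)
  'b': [0/1 + 1/1*5/6, 0/1 + 1/1*1/1) = [5/6, 1/1) <- contains code 8/9
  emit 'b', narrow to [5/6, 1/1)
Step 2: interval [5/6, 1/1), width = 1/1 - 5/6 = 1/6
  'c': [5/6 + 1/6*0/1, 5/6 + 1/6*1/2) = [5/6, 11/12) <- contains code 8/9
  'f': [5/6 + 1/6*1/2, 5/6 + 1/6*5/6) = [11/12, 35/36)
  'b': [5/6 + 1/6*5/6, 5/6 + 1/6*1/1) = [35/36, 1/1)
  emit 'c', narrow to [5/6, 11/12)
Step 3: interval [5/6, 11/12), width = 11/12 - 5/6 = 1/12
  'c': [5/6 + 1/12*0/1, 5/6 + 1/12*1/2) = [5/6, 7/8)
  'f': [5/6 + 1/12*1/2, 5/6 + 1/12*5/6) = [7/8, 65/72) <- contains code 8/9
  'b': [5/6 + 1/12*5/6, 5/6 + 1/12*1/1) = [65/72, 11/12)
  emit 'f', narrow to [7/8, 65/72)

Answer: bcf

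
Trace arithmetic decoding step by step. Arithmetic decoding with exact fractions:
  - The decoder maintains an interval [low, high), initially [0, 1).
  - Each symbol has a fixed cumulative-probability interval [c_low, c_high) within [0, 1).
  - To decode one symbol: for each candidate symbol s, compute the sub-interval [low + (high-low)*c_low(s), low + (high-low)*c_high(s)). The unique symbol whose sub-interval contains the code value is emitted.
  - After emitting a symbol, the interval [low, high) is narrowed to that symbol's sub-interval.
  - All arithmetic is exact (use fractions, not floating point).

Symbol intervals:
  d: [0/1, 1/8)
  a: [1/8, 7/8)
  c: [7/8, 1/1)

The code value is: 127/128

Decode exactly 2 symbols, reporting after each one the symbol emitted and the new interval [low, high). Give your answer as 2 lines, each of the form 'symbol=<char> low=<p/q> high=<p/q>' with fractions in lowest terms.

Answer: symbol=c low=7/8 high=1/1
symbol=c low=63/64 high=1/1

Derivation:
Step 1: interval [0/1, 1/1), width = 1/1 - 0/1 = 1/1
  'd': [0/1 + 1/1*0/1, 0/1 + 1/1*1/8) = [0/1, 1/8)
  'a': [0/1 + 1/1*1/8, 0/1 + 1/1*7/8) = [1/8, 7/8)
  'c': [0/1 + 1/1*7/8, 0/1 + 1/1*1/1) = [7/8, 1/1) <- contains code 127/128
  emit 'c', narrow to [7/8, 1/1)
Step 2: interval [7/8, 1/1), width = 1/1 - 7/8 = 1/8
  'd': [7/8 + 1/8*0/1, 7/8 + 1/8*1/8) = [7/8, 57/64)
  'a': [7/8 + 1/8*1/8, 7/8 + 1/8*7/8) = [57/64, 63/64)
  'c': [7/8 + 1/8*7/8, 7/8 + 1/8*1/1) = [63/64, 1/1) <- contains code 127/128
  emit 'c', narrow to [63/64, 1/1)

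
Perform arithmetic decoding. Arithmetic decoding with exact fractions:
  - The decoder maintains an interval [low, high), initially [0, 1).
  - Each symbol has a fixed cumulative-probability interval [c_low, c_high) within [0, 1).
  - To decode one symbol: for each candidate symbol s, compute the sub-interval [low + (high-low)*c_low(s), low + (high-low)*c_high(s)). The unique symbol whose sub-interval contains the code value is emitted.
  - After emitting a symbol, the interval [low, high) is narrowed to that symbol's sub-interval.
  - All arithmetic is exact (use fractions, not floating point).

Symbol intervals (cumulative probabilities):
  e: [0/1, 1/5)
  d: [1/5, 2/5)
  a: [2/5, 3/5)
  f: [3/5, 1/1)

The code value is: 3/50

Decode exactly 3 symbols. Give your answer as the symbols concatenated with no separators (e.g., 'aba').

Answer: eda

Derivation:
Step 1: interval [0/1, 1/1), width = 1/1 - 0/1 = 1/1
  'e': [0/1 + 1/1*0/1, 0/1 + 1/1*1/5) = [0/1, 1/5) <- contains code 3/50
  'd': [0/1 + 1/1*1/5, 0/1 + 1/1*2/5) = [1/5, 2/5)
  'a': [0/1 + 1/1*2/5, 0/1 + 1/1*3/5) = [2/5, 3/5)
  'f': [0/1 + 1/1*3/5, 0/1 + 1/1*1/1) = [3/5, 1/1)
  emit 'e', narrow to [0/1, 1/5)
Step 2: interval [0/1, 1/5), width = 1/5 - 0/1 = 1/5
  'e': [0/1 + 1/5*0/1, 0/1 + 1/5*1/5) = [0/1, 1/25)
  'd': [0/1 + 1/5*1/5, 0/1 + 1/5*2/5) = [1/25, 2/25) <- contains code 3/50
  'a': [0/1 + 1/5*2/5, 0/1 + 1/5*3/5) = [2/25, 3/25)
  'f': [0/1 + 1/5*3/5, 0/1 + 1/5*1/1) = [3/25, 1/5)
  emit 'd', narrow to [1/25, 2/25)
Step 3: interval [1/25, 2/25), width = 2/25 - 1/25 = 1/25
  'e': [1/25 + 1/25*0/1, 1/25 + 1/25*1/5) = [1/25, 6/125)
  'd': [1/25 + 1/25*1/5, 1/25 + 1/25*2/5) = [6/125, 7/125)
  'a': [1/25 + 1/25*2/5, 1/25 + 1/25*3/5) = [7/125, 8/125) <- contains code 3/50
  'f': [1/25 + 1/25*3/5, 1/25 + 1/25*1/1) = [8/125, 2/25)
  emit 'a', narrow to [7/125, 8/125)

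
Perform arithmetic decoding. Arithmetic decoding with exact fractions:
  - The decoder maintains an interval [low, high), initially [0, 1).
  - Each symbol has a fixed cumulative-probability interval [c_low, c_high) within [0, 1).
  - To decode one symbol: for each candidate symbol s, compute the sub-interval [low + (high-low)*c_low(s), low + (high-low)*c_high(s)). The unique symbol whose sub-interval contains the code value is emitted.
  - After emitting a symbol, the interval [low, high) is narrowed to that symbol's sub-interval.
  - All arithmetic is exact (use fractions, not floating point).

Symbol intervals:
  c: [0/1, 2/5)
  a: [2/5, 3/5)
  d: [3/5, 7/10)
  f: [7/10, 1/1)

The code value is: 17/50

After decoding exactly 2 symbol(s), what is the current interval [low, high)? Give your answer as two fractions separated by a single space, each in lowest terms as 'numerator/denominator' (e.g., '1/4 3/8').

Step 1: interval [0/1, 1/1), width = 1/1 - 0/1 = 1/1
  'c': [0/1 + 1/1*0/1, 0/1 + 1/1*2/5) = [0/1, 2/5) <- contains code 17/50
  'a': [0/1 + 1/1*2/5, 0/1 + 1/1*3/5) = [2/5, 3/5)
  'd': [0/1 + 1/1*3/5, 0/1 + 1/1*7/10) = [3/5, 7/10)
  'f': [0/1 + 1/1*7/10, 0/1 + 1/1*1/1) = [7/10, 1/1)
  emit 'c', narrow to [0/1, 2/5)
Step 2: interval [0/1, 2/5), width = 2/5 - 0/1 = 2/5
  'c': [0/1 + 2/5*0/1, 0/1 + 2/5*2/5) = [0/1, 4/25)
  'a': [0/1 + 2/5*2/5, 0/1 + 2/5*3/5) = [4/25, 6/25)
  'd': [0/1 + 2/5*3/5, 0/1 + 2/5*7/10) = [6/25, 7/25)
  'f': [0/1 + 2/5*7/10, 0/1 + 2/5*1/1) = [7/25, 2/5) <- contains code 17/50
  emit 'f', narrow to [7/25, 2/5)

Answer: 7/25 2/5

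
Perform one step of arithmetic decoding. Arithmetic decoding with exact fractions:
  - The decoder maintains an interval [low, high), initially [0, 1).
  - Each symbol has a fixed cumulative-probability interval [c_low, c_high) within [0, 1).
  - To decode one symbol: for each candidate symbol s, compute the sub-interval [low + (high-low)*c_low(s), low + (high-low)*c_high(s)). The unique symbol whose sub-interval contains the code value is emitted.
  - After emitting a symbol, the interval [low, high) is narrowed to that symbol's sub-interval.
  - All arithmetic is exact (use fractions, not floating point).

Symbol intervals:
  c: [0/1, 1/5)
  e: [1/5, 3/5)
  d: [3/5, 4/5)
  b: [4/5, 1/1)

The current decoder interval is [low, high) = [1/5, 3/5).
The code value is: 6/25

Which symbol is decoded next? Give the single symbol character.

Answer: c

Derivation:
Interval width = high − low = 3/5 − 1/5 = 2/5
Scaled code = (code − low) / width = (6/25 − 1/5) / 2/5 = 1/10
  c: [0/1, 1/5) ← scaled code falls here ✓
  e: [1/5, 3/5) 
  d: [3/5, 4/5) 
  b: [4/5, 1/1) 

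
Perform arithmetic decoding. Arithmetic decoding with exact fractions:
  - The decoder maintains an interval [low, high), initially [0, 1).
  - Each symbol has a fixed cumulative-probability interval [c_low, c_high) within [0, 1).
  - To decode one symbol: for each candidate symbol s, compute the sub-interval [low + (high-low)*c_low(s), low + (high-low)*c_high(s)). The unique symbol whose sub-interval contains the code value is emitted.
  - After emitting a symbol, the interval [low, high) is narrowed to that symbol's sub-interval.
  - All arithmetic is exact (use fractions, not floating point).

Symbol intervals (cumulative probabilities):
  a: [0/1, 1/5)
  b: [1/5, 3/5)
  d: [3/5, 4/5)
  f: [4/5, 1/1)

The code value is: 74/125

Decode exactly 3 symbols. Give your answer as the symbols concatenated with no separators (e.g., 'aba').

Step 1: interval [0/1, 1/1), width = 1/1 - 0/1 = 1/1
  'a': [0/1 + 1/1*0/1, 0/1 + 1/1*1/5) = [0/1, 1/5)
  'b': [0/1 + 1/1*1/5, 0/1 + 1/1*3/5) = [1/5, 3/5) <- contains code 74/125
  'd': [0/1 + 1/1*3/5, 0/1 + 1/1*4/5) = [3/5, 4/5)
  'f': [0/1 + 1/1*4/5, 0/1 + 1/1*1/1) = [4/5, 1/1)
  emit 'b', narrow to [1/5, 3/5)
Step 2: interval [1/5, 3/5), width = 3/5 - 1/5 = 2/5
  'a': [1/5 + 2/5*0/1, 1/5 + 2/5*1/5) = [1/5, 7/25)
  'b': [1/5 + 2/5*1/5, 1/5 + 2/5*3/5) = [7/25, 11/25)
  'd': [1/5 + 2/5*3/5, 1/5 + 2/5*4/5) = [11/25, 13/25)
  'f': [1/5 + 2/5*4/5, 1/5 + 2/5*1/1) = [13/25, 3/5) <- contains code 74/125
  emit 'f', narrow to [13/25, 3/5)
Step 3: interval [13/25, 3/5), width = 3/5 - 13/25 = 2/25
  'a': [13/25 + 2/25*0/1, 13/25 + 2/25*1/5) = [13/25, 67/125)
  'b': [13/25 + 2/25*1/5, 13/25 + 2/25*3/5) = [67/125, 71/125)
  'd': [13/25 + 2/25*3/5, 13/25 + 2/25*4/5) = [71/125, 73/125)
  'f': [13/25 + 2/25*4/5, 13/25 + 2/25*1/1) = [73/125, 3/5) <- contains code 74/125
  emit 'f', narrow to [73/125, 3/5)

Answer: bff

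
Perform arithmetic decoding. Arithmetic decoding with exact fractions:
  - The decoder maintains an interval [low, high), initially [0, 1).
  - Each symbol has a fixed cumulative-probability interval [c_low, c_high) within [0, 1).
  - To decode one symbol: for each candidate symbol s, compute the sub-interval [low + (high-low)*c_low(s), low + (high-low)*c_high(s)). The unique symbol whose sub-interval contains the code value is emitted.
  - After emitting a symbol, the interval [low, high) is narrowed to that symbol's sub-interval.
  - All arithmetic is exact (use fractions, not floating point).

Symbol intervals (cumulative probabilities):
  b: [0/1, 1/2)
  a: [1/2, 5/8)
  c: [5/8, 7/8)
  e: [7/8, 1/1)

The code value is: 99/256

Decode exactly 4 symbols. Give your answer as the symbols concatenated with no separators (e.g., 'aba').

Step 1: interval [0/1, 1/1), width = 1/1 - 0/1 = 1/1
  'b': [0/1 + 1/1*0/1, 0/1 + 1/1*1/2) = [0/1, 1/2) <- contains code 99/256
  'a': [0/1 + 1/1*1/2, 0/1 + 1/1*5/8) = [1/2, 5/8)
  'c': [0/1 + 1/1*5/8, 0/1 + 1/1*7/8) = [5/8, 7/8)
  'e': [0/1 + 1/1*7/8, 0/1 + 1/1*1/1) = [7/8, 1/1)
  emit 'b', narrow to [0/1, 1/2)
Step 2: interval [0/1, 1/2), width = 1/2 - 0/1 = 1/2
  'b': [0/1 + 1/2*0/1, 0/1 + 1/2*1/2) = [0/1, 1/4)
  'a': [0/1 + 1/2*1/2, 0/1 + 1/2*5/8) = [1/4, 5/16)
  'c': [0/1 + 1/2*5/8, 0/1 + 1/2*7/8) = [5/16, 7/16) <- contains code 99/256
  'e': [0/1 + 1/2*7/8, 0/1 + 1/2*1/1) = [7/16, 1/2)
  emit 'c', narrow to [5/16, 7/16)
Step 3: interval [5/16, 7/16), width = 7/16 - 5/16 = 1/8
  'b': [5/16 + 1/8*0/1, 5/16 + 1/8*1/2) = [5/16, 3/8)
  'a': [5/16 + 1/8*1/2, 5/16 + 1/8*5/8) = [3/8, 25/64) <- contains code 99/256
  'c': [5/16 + 1/8*5/8, 5/16 + 1/8*7/8) = [25/64, 27/64)
  'e': [5/16 + 1/8*7/8, 5/16 + 1/8*1/1) = [27/64, 7/16)
  emit 'a', narrow to [3/8, 25/64)
Step 4: interval [3/8, 25/64), width = 25/64 - 3/8 = 1/64
  'b': [3/8 + 1/64*0/1, 3/8 + 1/64*1/2) = [3/8, 49/128)
  'a': [3/8 + 1/64*1/2, 3/8 + 1/64*5/8) = [49/128, 197/512)
  'c': [3/8 + 1/64*5/8, 3/8 + 1/64*7/8) = [197/512, 199/512) <- contains code 99/256
  'e': [3/8 + 1/64*7/8, 3/8 + 1/64*1/1) = [199/512, 25/64)
  emit 'c', narrow to [197/512, 199/512)

Answer: bcac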